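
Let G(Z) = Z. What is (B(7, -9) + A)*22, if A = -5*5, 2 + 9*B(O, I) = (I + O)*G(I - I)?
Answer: -4994/9 ≈ -554.89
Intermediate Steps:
B(O, I) = -2/9 (B(O, I) = -2/9 + ((I + O)*(I - I))/9 = -2/9 + ((I + O)*0)/9 = -2/9 + (1/9)*0 = -2/9 + 0 = -2/9)
A = -25
(B(7, -9) + A)*22 = (-2/9 - 25)*22 = -227/9*22 = -4994/9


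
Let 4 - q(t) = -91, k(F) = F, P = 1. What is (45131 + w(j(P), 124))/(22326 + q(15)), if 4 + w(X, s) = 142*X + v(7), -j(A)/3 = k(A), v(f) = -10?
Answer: 44691/22421 ≈ 1.9933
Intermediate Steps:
q(t) = 95 (q(t) = 4 - 1*(-91) = 4 + 91 = 95)
j(A) = -3*A
w(X, s) = -14 + 142*X (w(X, s) = -4 + (142*X - 10) = -4 + (-10 + 142*X) = -14 + 142*X)
(45131 + w(j(P), 124))/(22326 + q(15)) = (45131 + (-14 + 142*(-3*1)))/(22326 + 95) = (45131 + (-14 + 142*(-3)))/22421 = (45131 + (-14 - 426))*(1/22421) = (45131 - 440)*(1/22421) = 44691*(1/22421) = 44691/22421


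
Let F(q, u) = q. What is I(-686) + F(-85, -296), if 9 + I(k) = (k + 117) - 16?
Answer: -679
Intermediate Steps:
I(k) = 92 + k (I(k) = -9 + ((k + 117) - 16) = -9 + ((117 + k) - 16) = -9 + (101 + k) = 92 + k)
I(-686) + F(-85, -296) = (92 - 686) - 85 = -594 - 85 = -679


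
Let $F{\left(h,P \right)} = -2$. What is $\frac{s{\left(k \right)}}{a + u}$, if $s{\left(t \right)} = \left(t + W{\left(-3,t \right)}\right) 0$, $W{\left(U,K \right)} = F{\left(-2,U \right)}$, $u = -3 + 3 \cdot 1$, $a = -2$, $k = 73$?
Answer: $0$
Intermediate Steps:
$u = 0$ ($u = -3 + 3 = 0$)
$W{\left(U,K \right)} = -2$
$s{\left(t \right)} = 0$ ($s{\left(t \right)} = \left(t - 2\right) 0 = \left(-2 + t\right) 0 = 0$)
$\frac{s{\left(k \right)}}{a + u} = \frac{1}{-2 + 0} \cdot 0 = \frac{1}{-2} \cdot 0 = \left(- \frac{1}{2}\right) 0 = 0$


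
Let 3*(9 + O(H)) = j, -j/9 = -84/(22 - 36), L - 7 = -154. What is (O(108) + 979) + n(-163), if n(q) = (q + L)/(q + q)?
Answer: 155331/163 ≈ 952.95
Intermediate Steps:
L = -147 (L = 7 - 154 = -147)
n(q) = (-147 + q)/(2*q) (n(q) = (q - 147)/(q + q) = (-147 + q)/((2*q)) = (-147 + q)*(1/(2*q)) = (-147 + q)/(2*q))
j = -54 (j = -(-756)/(22 - 36) = -(-756)/(-14) = -(-756)*(-1)/14 = -9*6 = -54)
O(H) = -27 (O(H) = -9 + (1/3)*(-54) = -9 - 18 = -27)
(O(108) + 979) + n(-163) = (-27 + 979) + (1/2)*(-147 - 163)/(-163) = 952 + (1/2)*(-1/163)*(-310) = 952 + 155/163 = 155331/163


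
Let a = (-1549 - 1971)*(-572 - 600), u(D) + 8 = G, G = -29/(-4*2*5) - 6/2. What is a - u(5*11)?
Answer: 165018011/40 ≈ 4.1255e+6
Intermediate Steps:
G = -91/40 (G = -29/((-8*5)) - 6*½ = -29/(-40) - 3 = -29*(-1/40) - 3 = 29/40 - 3 = -91/40 ≈ -2.2750)
u(D) = -411/40 (u(D) = -8 - 91/40 = -411/40)
a = 4125440 (a = -3520*(-1172) = 4125440)
a - u(5*11) = 4125440 - 1*(-411/40) = 4125440 + 411/40 = 165018011/40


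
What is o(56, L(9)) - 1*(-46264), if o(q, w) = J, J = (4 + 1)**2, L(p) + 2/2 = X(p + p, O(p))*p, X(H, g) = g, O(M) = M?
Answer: 46289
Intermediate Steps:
L(p) = -1 + p**2 (L(p) = -1 + p*p = -1 + p**2)
J = 25 (J = 5**2 = 25)
o(q, w) = 25
o(56, L(9)) - 1*(-46264) = 25 - 1*(-46264) = 25 + 46264 = 46289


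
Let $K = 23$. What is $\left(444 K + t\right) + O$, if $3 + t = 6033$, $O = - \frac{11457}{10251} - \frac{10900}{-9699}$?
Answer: $\frac{2678030705}{164883} \approx 16242.0$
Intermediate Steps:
$O = \frac{1019}{164883}$ ($O = \left(-11457\right) \frac{1}{10251} - - \frac{10900}{9699} = - \frac{19}{17} + \frac{10900}{9699} = \frac{1019}{164883} \approx 0.0061801$)
$t = 6030$ ($t = -3 + 6033 = 6030$)
$\left(444 K + t\right) + O = \left(444 \cdot 23 + 6030\right) + \frac{1019}{164883} = \left(10212 + 6030\right) + \frac{1019}{164883} = 16242 + \frac{1019}{164883} = \frac{2678030705}{164883}$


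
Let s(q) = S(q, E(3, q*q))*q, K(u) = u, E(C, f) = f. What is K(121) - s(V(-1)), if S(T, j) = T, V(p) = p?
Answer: 120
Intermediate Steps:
s(q) = q**2 (s(q) = q*q = q**2)
K(121) - s(V(-1)) = 121 - 1*(-1)**2 = 121 - 1*1 = 121 - 1 = 120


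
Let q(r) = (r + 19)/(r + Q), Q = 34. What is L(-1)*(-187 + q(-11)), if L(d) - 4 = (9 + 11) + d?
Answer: -4293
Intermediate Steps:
L(d) = 24 + d (L(d) = 4 + ((9 + 11) + d) = 4 + (20 + d) = 24 + d)
q(r) = (19 + r)/(34 + r) (q(r) = (r + 19)/(r + 34) = (19 + r)/(34 + r))
L(-1)*(-187 + q(-11)) = (24 - 1)*(-187 + (19 - 11)/(34 - 11)) = 23*(-187 + 8/23) = 23*(-4293/23) = -4293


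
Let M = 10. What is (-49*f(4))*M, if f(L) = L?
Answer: -1960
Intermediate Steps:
(-49*f(4))*M = -49*4*10 = -196*10 = -1960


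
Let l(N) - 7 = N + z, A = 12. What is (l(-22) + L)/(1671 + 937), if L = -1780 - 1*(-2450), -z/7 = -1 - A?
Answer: 373/1304 ≈ 0.28604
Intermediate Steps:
z = 91 (z = -7*(-1 - 1*12) = -7*(-1 - 12) = -7*(-13) = 91)
L = 670 (L = -1780 + 2450 = 670)
l(N) = 98 + N (l(N) = 7 + (N + 91) = 7 + (91 + N) = 98 + N)
(l(-22) + L)/(1671 + 937) = ((98 - 22) + 670)/(1671 + 937) = (76 + 670)/2608 = 746*(1/2608) = 373/1304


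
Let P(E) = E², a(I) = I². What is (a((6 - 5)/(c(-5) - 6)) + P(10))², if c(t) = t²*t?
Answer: 2945002642201/294499921 ≈ 10000.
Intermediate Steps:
c(t) = t³
(a((6 - 5)/(c(-5) - 6)) + P(10))² = (((6 - 5)/((-5)³ - 6))² + 10²)² = ((1/(-125 - 6))² + 100)² = ((1/(-131))² + 100)² = ((1*(-1/131))² + 100)² = ((-1/131)² + 100)² = (1/17161 + 100)² = (1716101/17161)² = 2945002642201/294499921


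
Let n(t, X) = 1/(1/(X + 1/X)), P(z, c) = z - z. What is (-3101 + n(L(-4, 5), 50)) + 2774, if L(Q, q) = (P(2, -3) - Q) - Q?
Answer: -13849/50 ≈ -276.98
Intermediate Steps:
P(z, c) = 0
L(Q, q) = -2*Q (L(Q, q) = (0 - Q) - Q = -Q - Q = -2*Q)
n(t, X) = X + 1/X
(-3101 + n(L(-4, 5), 50)) + 2774 = (-3101 + (50 + 1/50)) + 2774 = (-3101 + 2501/50) + 2774 = -152549/50 + 2774 = -13849/50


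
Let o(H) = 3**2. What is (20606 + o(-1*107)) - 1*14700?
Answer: 5915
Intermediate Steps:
o(H) = 9
(20606 + o(-1*107)) - 1*14700 = (20606 + 9) - 1*14700 = 20615 - 14700 = 5915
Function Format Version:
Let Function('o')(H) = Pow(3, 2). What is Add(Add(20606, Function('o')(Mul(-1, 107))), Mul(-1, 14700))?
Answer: 5915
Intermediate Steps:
Function('o')(H) = 9
Add(Add(20606, Function('o')(Mul(-1, 107))), Mul(-1, 14700)) = Add(Add(20606, 9), Mul(-1, 14700)) = Add(20615, -14700) = 5915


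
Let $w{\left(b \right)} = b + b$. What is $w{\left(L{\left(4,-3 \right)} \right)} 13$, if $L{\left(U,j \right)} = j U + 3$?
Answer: $-234$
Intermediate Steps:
$L{\left(U,j \right)} = 3 + U j$ ($L{\left(U,j \right)} = U j + 3 = 3 + U j$)
$w{\left(b \right)} = 2 b$
$w{\left(L{\left(4,-3 \right)} \right)} 13 = 2 \left(3 + 4 \left(-3\right)\right) 13 = 2 \left(3 - 12\right) 13 = 2 \left(-9\right) 13 = \left(-18\right) 13 = -234$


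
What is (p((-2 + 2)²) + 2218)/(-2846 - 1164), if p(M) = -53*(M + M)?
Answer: -1109/2005 ≈ -0.55312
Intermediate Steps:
p(M) = -106*M
(p((-2 + 2)²) + 2218)/(-2846 - 1164) = (-106*(-2 + 2)² + 2218)/(-2846 - 1164) = (-106*0² + 2218)/(-4010) = (-106*0 + 2218)*(-1/4010) = (0 + 2218)*(-1/4010) = 2218*(-1/4010) = -1109/2005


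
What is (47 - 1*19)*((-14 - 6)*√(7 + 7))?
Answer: -560*√14 ≈ -2095.3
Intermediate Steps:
(47 - 1*19)*((-14 - 6)*√(7 + 7)) = (47 - 19)*(-20*√14) = 28*(-20*√14) = -560*√14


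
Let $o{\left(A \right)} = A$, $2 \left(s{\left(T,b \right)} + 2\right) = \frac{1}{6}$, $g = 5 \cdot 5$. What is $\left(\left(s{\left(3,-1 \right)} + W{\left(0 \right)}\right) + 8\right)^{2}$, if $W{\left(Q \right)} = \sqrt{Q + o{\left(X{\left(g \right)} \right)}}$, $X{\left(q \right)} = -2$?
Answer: $\frac{5041}{144} + \frac{73 i \sqrt{2}}{6} \approx 35.007 + 17.206 i$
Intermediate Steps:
$g = 25$
$s{\left(T,b \right)} = - \frac{23}{12}$ ($s{\left(T,b \right)} = -2 + \frac{1}{2 \cdot 6} = -2 + \frac{1}{2} \cdot \frac{1}{6} = -2 + \frac{1}{12} = - \frac{23}{12}$)
$W{\left(Q \right)} = \sqrt{-2 + Q}$ ($W{\left(Q \right)} = \sqrt{Q - 2} = \sqrt{-2 + Q}$)
$\left(\left(s{\left(3,-1 \right)} + W{\left(0 \right)}\right) + 8\right)^{2} = \left(\left(- \frac{23}{12} + \sqrt{-2 + 0}\right) + 8\right)^{2} = \left(\left(- \frac{23}{12} + \sqrt{-2}\right) + 8\right)^{2} = \left(\left(- \frac{23}{12} + i \sqrt{2}\right) + 8\right)^{2} = \left(\frac{73}{12} + i \sqrt{2}\right)^{2}$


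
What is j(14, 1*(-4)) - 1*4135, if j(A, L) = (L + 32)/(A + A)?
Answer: -4134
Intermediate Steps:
j(A, L) = (32 + L)/(2*A) (j(A, L) = (32 + L)/((2*A)) = (32 + L)*(1/(2*A)) = (32 + L)/(2*A))
j(14, 1*(-4)) - 1*4135 = (1/2)*(32 + 1*(-4))/14 - 1*4135 = (1/2)*(1/14)*(32 - 4) - 4135 = (1/2)*(1/14)*28 - 4135 = 1 - 4135 = -4134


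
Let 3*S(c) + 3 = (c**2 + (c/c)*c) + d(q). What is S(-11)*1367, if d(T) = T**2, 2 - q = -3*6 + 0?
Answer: 231023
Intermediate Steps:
q = 20 (q = 2 - (-3*6 + 0) = 2 - (-18 + 0) = 2 - 1*(-18) = 2 + 18 = 20)
S(c) = 397/3 + c/3 + c**2/3 (S(c) = -1 + ((c**2 + (c/c)*c) + 20**2)/3 = -1 + ((c**2 + 1*c) + 400)/3 = -1 + ((c**2 + c) + 400)/3 = -1 + ((c + c**2) + 400)/3 = -1 + (400 + c + c**2)/3 = -1 + (400/3 + c/3 + c**2/3) = 397/3 + c/3 + c**2/3)
S(-11)*1367 = (397/3 + (1/3)*(-11) + (1/3)*(-11)**2)*1367 = (397/3 - 11/3 + (1/3)*121)*1367 = (397/3 - 11/3 + 121/3)*1367 = 169*1367 = 231023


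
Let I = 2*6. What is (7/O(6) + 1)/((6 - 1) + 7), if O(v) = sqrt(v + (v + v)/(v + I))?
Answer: 1/12 + 7*sqrt(15)/120 ≈ 0.30926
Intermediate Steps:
I = 12
O(v) = sqrt(v + 2*v/(12 + v)) (O(v) = sqrt(v + (v + v)/(v + 12)) = sqrt(v + (2*v)/(12 + v)) = sqrt(v + 2*v/(12 + v)))
(7/O(6) + 1)/((6 - 1) + 7) = (7/(sqrt(6*(14 + 6)/(12 + 6))) + 1)/((6 - 1) + 7) = (7/(sqrt(6*20/18)) + 1)/(5 + 7) = (7/(sqrt(6*(1/18)*20)) + 1)/12 = (7/(sqrt(20/3)) + 1)/12 = (7/((2*sqrt(15)/3)) + 1)/12 = (7*(sqrt(15)/10) + 1)/12 = (7*sqrt(15)/10 + 1)/12 = (1 + 7*sqrt(15)/10)/12 = 1/12 + 7*sqrt(15)/120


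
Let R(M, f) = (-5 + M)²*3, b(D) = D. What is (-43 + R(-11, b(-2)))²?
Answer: 525625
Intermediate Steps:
R(M, f) = 3*(-5 + M)²
(-43 + R(-11, b(-2)))² = (-43 + 3*(-5 - 11)²)² = (-43 + 3*(-16)²)² = (-43 + 3*256)² = (-43 + 768)² = 725² = 525625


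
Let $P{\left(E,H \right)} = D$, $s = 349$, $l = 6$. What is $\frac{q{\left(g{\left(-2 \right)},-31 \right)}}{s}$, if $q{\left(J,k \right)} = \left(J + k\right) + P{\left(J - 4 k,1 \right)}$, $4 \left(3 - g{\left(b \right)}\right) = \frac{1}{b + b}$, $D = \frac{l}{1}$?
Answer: $- \frac{351}{5584} \approx -0.062858$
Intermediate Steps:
$D = 6$ ($D = \frac{6}{1} = 6 \cdot 1 = 6$)
$P{\left(E,H \right)} = 6$
$g{\left(b \right)} = 3 - \frac{1}{8 b}$ ($g{\left(b \right)} = 3 - \frac{1}{4 \left(b + b\right)} = 3 - \frac{1}{4 \cdot 2 b} = 3 - \frac{\frac{1}{2} \frac{1}{b}}{4} = 3 - \frac{1}{8 b}$)
$q{\left(J,k \right)} = 6 + J + k$ ($q{\left(J,k \right)} = \left(J + k\right) + 6 = 6 + J + k$)
$\frac{q{\left(g{\left(-2 \right)},-31 \right)}}{s} = \frac{6 + \left(3 - \frac{1}{8 \left(-2\right)}\right) - 31}{349} = \left(6 + \left(3 - - \frac{1}{16}\right) - 31\right) \frac{1}{349} = \left(6 + \left(3 + \frac{1}{16}\right) - 31\right) \frac{1}{349} = \left(6 + \frac{49}{16} - 31\right) \frac{1}{349} = \left(- \frac{351}{16}\right) \frac{1}{349} = - \frac{351}{5584}$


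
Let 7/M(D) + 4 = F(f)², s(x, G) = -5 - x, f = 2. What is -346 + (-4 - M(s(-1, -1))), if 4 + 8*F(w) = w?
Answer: -3134/9 ≈ -348.22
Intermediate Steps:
F(w) = -½ + w/8
M(D) = -16/9 (M(D) = 7/(-4 + (-½ + (⅛)*2)²) = 7/(-4 + (-½ + ¼)²) = 7/(-4 + (-¼)²) = 7/(-4 + 1/16) = 7/(-63/16) = 7*(-16/63) = -16/9)
-346 + (-4 - M(s(-1, -1))) = -346 + (-4 - 1*(-16/9)) = -346 + (-4 + 16/9) = -346 - 20/9 = -3134/9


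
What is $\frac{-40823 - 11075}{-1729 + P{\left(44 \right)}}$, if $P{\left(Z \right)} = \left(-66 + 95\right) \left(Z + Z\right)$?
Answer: $- \frac{51898}{823} \approx -63.06$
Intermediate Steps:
$P{\left(Z \right)} = 58 Z$ ($P{\left(Z \right)} = 29 \cdot 2 Z = 58 Z$)
$\frac{-40823 - 11075}{-1729 + P{\left(44 \right)}} = \frac{-40823 - 11075}{-1729 + 58 \cdot 44} = - \frac{51898}{-1729 + 2552} = - \frac{51898}{823}$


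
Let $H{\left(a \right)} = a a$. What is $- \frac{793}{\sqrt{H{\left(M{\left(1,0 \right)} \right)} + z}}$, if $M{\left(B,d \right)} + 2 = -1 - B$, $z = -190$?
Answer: $\frac{793 i \sqrt{174}}{174} \approx 60.117 i$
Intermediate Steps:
$M{\left(B,d \right)} = -3 - B$ ($M{\left(B,d \right)} = -2 - \left(1 + B\right) = -3 - B$)
$H{\left(a \right)} = a^{2}$
$- \frac{793}{\sqrt{H{\left(M{\left(1,0 \right)} \right)} + z}} = - \frac{793}{\sqrt{\left(-3 - 1\right)^{2} - 190}} = - \frac{793}{\sqrt{\left(-4\right)^{2} - 190}} = - \frac{793}{\sqrt{16 - 190}} = - \frac{793}{\sqrt{-174}} = - \frac{793}{i \sqrt{174}} = - 793 \left(- \frac{i \sqrt{174}}{174}\right) = \frac{793 i \sqrt{174}}{174}$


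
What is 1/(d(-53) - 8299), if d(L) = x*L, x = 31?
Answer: -1/9942 ≈ -0.00010058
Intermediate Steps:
d(L) = 31*L
1/(d(-53) - 8299) = 1/(31*(-53) - 8299) = 1/(-1643 - 8299) = 1/(-9942) = -1/9942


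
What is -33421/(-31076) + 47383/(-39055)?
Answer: -167216953/1213673180 ≈ -0.13778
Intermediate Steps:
-33421/(-31076) + 47383/(-39055) = -33421*(-1/31076) + 47383*(-1/39055) = 33421/31076 - 47383/39055 = -167216953/1213673180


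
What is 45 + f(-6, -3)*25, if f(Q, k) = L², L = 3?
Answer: 270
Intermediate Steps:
f(Q, k) = 9 (f(Q, k) = 3² = 9)
45 + f(-6, -3)*25 = 45 + 9*25 = 45 + 225 = 270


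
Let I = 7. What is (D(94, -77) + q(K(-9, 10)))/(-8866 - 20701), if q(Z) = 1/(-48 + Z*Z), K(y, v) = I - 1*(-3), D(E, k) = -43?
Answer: 2235/1537484 ≈ 0.0014537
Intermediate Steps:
K(y, v) = 10 (K(y, v) = 7 - 1*(-3) = 7 + 3 = 10)
q(Z) = 1/(-48 + Z²)
(D(94, -77) + q(K(-9, 10)))/(-8866 - 20701) = (-43 + 1/(-48 + 10²))/(-8866 - 20701) = (-43 + 1/(-48 + 100))/(-29567) = (-43 + 1/52)*(-1/29567) = -2235/52*(-1/29567) = 2235/1537484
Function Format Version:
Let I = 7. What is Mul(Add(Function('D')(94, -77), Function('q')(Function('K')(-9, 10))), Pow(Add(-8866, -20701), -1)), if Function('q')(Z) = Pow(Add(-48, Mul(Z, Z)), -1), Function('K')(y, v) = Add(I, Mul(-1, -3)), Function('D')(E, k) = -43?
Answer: Rational(2235, 1537484) ≈ 0.0014537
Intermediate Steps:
Function('K')(y, v) = 10 (Function('K')(y, v) = Add(7, Mul(-1, -3)) = Add(7, 3) = 10)
Function('q')(Z) = Pow(Add(-48, Pow(Z, 2)), -1)
Mul(Add(Function('D')(94, -77), Function('q')(Function('K')(-9, 10))), Pow(Add(-8866, -20701), -1)) = Mul(Add(-43, Pow(Add(-48, Pow(10, 2)), -1)), Pow(Add(-8866, -20701), -1)) = Mul(Add(-43, Pow(Add(-48, 100), -1)), Pow(-29567, -1)) = Mul(Add(-43, Pow(52, -1)), Rational(-1, 29567)) = Mul(Add(-43, Rational(1, 52)), Rational(-1, 29567)) = Mul(Rational(-2235, 52), Rational(-1, 29567)) = Rational(2235, 1537484)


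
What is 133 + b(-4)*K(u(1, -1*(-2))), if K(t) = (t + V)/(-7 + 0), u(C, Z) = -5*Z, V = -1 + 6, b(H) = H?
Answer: 911/7 ≈ 130.14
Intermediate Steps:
V = 5
K(t) = -5/7 - t/7 (K(t) = (t + 5)/(-7 + 0) = (5 + t)/(-7) = -(5 + t)/7 = -5/7 - t/7)
133 + b(-4)*K(u(1, -1*(-2))) = 133 - 4*(-5/7 - (-5)*(-1*(-2))/7) = 133 - 4*(-5/7 - (-5)*2/7) = 133 - 4*(-5/7 - 1/7*(-10)) = 133 - 4*(-5/7 + 10/7) = 133 - 4*5/7 = 133 - 20/7 = 911/7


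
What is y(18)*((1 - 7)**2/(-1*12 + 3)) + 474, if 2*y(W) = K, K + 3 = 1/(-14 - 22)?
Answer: 8641/18 ≈ 480.06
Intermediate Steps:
K = -109/36 (K = -3 + 1/(-14 - 22) = -3 + 1/(-36) = -3 - 1/36 = -109/36 ≈ -3.0278)
y(W) = -109/72 (y(W) = (1/2)*(-109/36) = -109/72)
y(18)*((1 - 7)**2/(-1*12 + 3)) + 474 = -109*(1 - 7)**2/(72*(-1*12 + 3)) + 474 = -109*(-6)**2/(72*(-12 + 3)) + 474 = -109/(2*(-9)) + 474 = -109*(-1)/(2*9) + 474 = -109/72*(-4) + 474 = 109/18 + 474 = 8641/18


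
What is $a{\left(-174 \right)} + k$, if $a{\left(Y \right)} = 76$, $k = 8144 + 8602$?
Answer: $16822$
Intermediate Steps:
$k = 16746$
$a{\left(-174 \right)} + k = 76 + 16746 = 16822$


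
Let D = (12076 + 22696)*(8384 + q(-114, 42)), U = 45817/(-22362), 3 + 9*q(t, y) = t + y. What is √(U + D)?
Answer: 7*√2972174194669542/22362 ≈ 17066.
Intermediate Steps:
q(t, y) = -⅓ + t/9 + y/9 (q(t, y) = -⅓ + (t + y)/9 = -⅓ + (t/9 + y/9) = -⅓ + t/9 + y/9)
U = -45817/22362 (U = 45817*(-1/22362) = -45817/22362 ≈ -2.0489)
D = 873716044/3 (D = (12076 + 22696)*(8384 + (-⅓ + (⅑)*(-114) + (⅑)*42)) = 34772*(8384 + (-⅓ - 38/3 + 14/3)) = 34772*(8384 - 25/3) = 34772*(25127/3) = 873716044/3 ≈ 2.9124e+8)
√(U + D) = √(-45817/22362 + 873716044/3) = √(6512679346159/22362) = 7*√2972174194669542/22362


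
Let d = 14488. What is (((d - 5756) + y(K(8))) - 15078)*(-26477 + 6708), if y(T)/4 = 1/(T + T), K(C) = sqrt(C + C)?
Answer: 250888379/2 ≈ 1.2544e+8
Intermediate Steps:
K(C) = sqrt(2)*sqrt(C) (K(C) = sqrt(2*C) = sqrt(2)*sqrt(C))
y(T) = 2/T (y(T) = 4/(T + T) = 4/((2*T)) = 4*(1/(2*T)) = 2/T)
(((d - 5756) + y(K(8))) - 15078)*(-26477 + 6708) = (((14488 - 5756) + 2/((sqrt(2)*sqrt(8)))) - 15078)*(-26477 + 6708) = ((8732 + 2/((sqrt(2)*(2*sqrt(2))))) - 15078)*(-19769) = ((8732 + 2/4) - 15078)*(-19769) = ((8732 + 2*(1/4)) - 15078)*(-19769) = ((8732 + 1/2) - 15078)*(-19769) = (17465/2 - 15078)*(-19769) = -12691/2*(-19769) = 250888379/2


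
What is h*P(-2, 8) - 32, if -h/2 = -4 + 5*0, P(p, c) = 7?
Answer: 24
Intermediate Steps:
h = 8 (h = -2*(-4 + 5*0) = -2*(-4 + 0) = -2*(-4) = 8)
h*P(-2, 8) - 32 = 8*7 - 32 = 56 - 32 = 24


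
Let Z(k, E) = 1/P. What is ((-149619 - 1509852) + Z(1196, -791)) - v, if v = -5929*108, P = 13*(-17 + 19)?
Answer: -26497613/26 ≈ -1.0191e+6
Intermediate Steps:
P = 26 (P = 13*2 = 26)
Z(k, E) = 1/26
v = -640332 (v = -1*640332 = -640332)
((-149619 - 1509852) + Z(1196, -791)) - v = ((-149619 - 1509852) + 1/26) - 1*(-640332) = (-1659471 + 1/26) + 640332 = -43146245/26 + 640332 = -26497613/26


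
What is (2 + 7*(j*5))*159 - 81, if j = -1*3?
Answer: -16458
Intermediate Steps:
j = -3
(2 + 7*(j*5))*159 - 81 = (2 + 7*(-3*5))*159 - 81 = (2 + 7*(-15))*159 - 81 = (2 - 105)*159 - 81 = -103*159 - 81 = -16377 - 81 = -16458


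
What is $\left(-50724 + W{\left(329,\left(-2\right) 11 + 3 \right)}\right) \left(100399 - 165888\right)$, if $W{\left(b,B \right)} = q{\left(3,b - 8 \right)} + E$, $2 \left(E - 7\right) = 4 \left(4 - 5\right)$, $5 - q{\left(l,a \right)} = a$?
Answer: $3342231115$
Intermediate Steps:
$q{\left(l,a \right)} = 5 - a$
$E = 5$ ($E = 7 + \frac{4 \left(4 - 5\right)}{2} = 7 + \frac{4 \left(-1\right)}{2} = 7 + \frac{1}{2} \left(-4\right) = 7 - 2 = 5$)
$W{\left(b,B \right)} = 18 - b$ ($W{\left(b,B \right)} = \left(5 - \left(b - 8\right)\right) + 5 = \left(5 - \left(-8 + b\right)\right) + 5 = \left(13 - b\right) + 5 = 18 - b$)
$\left(-50724 + W{\left(329,\left(-2\right) 11 + 3 \right)}\right) \left(100399 - 165888\right) = \left(-50724 + \left(18 - 329\right)\right) \left(100399 - 165888\right) = \left(-50724 + \left(18 - 329\right)\right) \left(-65489\right) = \left(-50724 - 311\right) \left(-65489\right) = \left(-51035\right) \left(-65489\right) = 3342231115$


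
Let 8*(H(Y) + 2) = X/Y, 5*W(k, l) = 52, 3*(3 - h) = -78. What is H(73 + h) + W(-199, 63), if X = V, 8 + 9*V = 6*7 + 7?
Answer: 308653/36720 ≈ 8.4056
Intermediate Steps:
h = 29 (h = 3 - ⅓*(-78) = 3 + 26 = 29)
V = 41/9 (V = -8/9 + (6*7 + 7)/9 = -8/9 + (42 + 7)/9 = -8/9 + (⅑)*49 = -8/9 + 49/9 = 41/9 ≈ 4.5556)
X = 41/9 ≈ 4.5556
W(k, l) = 52/5 (W(k, l) = (⅕)*52 = 52/5)
H(Y) = -2 + 41/(72*Y) (H(Y) = -2 + (41/(9*Y))/8 = -2 + 41/(72*Y))
H(73 + h) + W(-199, 63) = (-2 + 41/(72*(73 + 29))) + 52/5 = (-2 + (41/72)/102) + 52/5 = (-2 + (41/72)*(1/102)) + 52/5 = (-2 + 41/7344) + 52/5 = -14647/7344 + 52/5 = 308653/36720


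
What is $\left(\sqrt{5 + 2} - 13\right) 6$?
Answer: $-78 + 6 \sqrt{7} \approx -62.125$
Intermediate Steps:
$\left(\sqrt{5 + 2} - 13\right) 6 = \left(\sqrt{7} - 13\right) 6 = \left(-13 + \sqrt{7}\right) 6 = -78 + 6 \sqrt{7}$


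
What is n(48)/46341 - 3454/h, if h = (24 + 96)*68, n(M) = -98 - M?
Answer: -26875529/63023760 ≈ -0.42643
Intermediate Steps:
h = 8160 (h = 120*68 = 8160)
n(48)/46341 - 3454/h = (-98 - 1*48)/46341 - 3454/8160 = (-98 - 48)*(1/46341) - 3454*1/8160 = -146*1/46341 - 1727/4080 = -146/46341 - 1727/4080 = -26875529/63023760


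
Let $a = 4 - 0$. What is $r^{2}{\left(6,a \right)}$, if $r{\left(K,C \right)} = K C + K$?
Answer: $900$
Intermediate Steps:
$a = 4$ ($a = 4 + 0 = 4$)
$r{\left(K,C \right)} = K + C K$ ($r{\left(K,C \right)} = C K + K = K + C K$)
$r^{2}{\left(6,a \right)} = \left(6 \left(1 + 4\right)\right)^{2} = \left(6 \cdot 5\right)^{2} = 30^{2} = 900$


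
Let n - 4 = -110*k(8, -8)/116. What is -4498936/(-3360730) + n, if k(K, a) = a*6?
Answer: 2478238712/48730585 ≈ 50.856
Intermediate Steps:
k(K, a) = 6*a
n = 1436/29 (n = 4 - 660*(-8)/116 = 4 - 110*(-48)*(1/116) = 4 + 5280*(1/116) = 4 + 1320/29 = 1436/29 ≈ 49.517)
-4498936/(-3360730) + n = -4498936/(-3360730) + 1436/29 = -4498936*(-1/3360730) + 1436/29 = 2249468/1680365 + 1436/29 = 2478238712/48730585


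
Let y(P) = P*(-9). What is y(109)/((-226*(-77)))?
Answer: -981/17402 ≈ -0.056373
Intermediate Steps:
y(P) = -9*P
y(109)/((-226*(-77))) = (-9*109)/((-226*(-77))) = -981/17402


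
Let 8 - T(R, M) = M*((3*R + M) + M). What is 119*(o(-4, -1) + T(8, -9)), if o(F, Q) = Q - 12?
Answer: 5831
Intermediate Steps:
o(F, Q) = -12 + Q
T(R, M) = 8 - M*(2*M + 3*R) (T(R, M) = 8 - M*((3*R + M) + M) = 8 - M*((M + 3*R) + M) = 8 - M*(2*M + 3*R))
119*(o(-4, -1) + T(8, -9)) = 119*((-12 - 1) + (8 - 2*(-9)**2 - 3*(-9)*8)) = 119*(-13 + (8 - 2*81 + 216)) = 119*(-13 + (8 - 162 + 216)) = 119*(-13 + 62) = 119*49 = 5831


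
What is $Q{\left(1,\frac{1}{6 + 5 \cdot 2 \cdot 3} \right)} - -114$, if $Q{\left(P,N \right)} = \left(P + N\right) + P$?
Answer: $\frac{4177}{36} \approx 116.03$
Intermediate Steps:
$Q{\left(P,N \right)} = N + 2 P$ ($Q{\left(P,N \right)} = \left(N + P\right) + P = N + 2 P$)
$Q{\left(1,\frac{1}{6 + 5 \cdot 2 \cdot 3} \right)} - -114 = \left(\frac{1}{6 + 5 \cdot 2 \cdot 3} + 2 \cdot 1\right) - -114 = \left(\frac{1}{6 + 10 \cdot 3} + 2\right) + 114 = \left(\frac{1}{6 + 30} + 2\right) + 114 = \left(\frac{1}{36} + 2\right) + 114 = \frac{73}{36} + 114 = \frac{4177}{36}$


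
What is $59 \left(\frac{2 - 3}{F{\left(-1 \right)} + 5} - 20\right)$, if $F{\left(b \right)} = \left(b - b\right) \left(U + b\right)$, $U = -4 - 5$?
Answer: $- \frac{5959}{5} \approx -1191.8$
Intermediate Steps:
$U = -9$
$F{\left(b \right)} = 0$ ($F{\left(b \right)} = \left(b - b\right) \left(-9 + b\right) = 0 \left(-9 + b\right) = 0$)
$59 \left(\frac{2 - 3}{F{\left(-1 \right)} + 5} - 20\right) = 59 \left(\frac{2 - 3}{0 + 5} - 20\right) = 59 \left(- \frac{1}{5} - 20\right) = 59 \left(- \frac{101}{5}\right) = - \frac{5959}{5}$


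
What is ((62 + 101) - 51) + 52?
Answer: 164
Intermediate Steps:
((62 + 101) - 51) + 52 = (163 - 51) + 52 = 112 + 52 = 164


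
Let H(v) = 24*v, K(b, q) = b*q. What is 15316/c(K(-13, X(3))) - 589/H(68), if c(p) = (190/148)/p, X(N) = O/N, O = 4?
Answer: -32061222547/155040 ≈ -2.0679e+5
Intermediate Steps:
X(N) = 4/N
c(p) = 95/(74*p) (c(p) = (190*(1/148))/p = 95/(74*p))
15316/c(K(-13, X(3))) - 589/H(68) = 15316/((95/(74*((-52/3))))) - 589/(24*68) = 15316/((95/(74*((-52/3))))) - 589/1632 = 15316/((95/(74*((-13*4/3))))) - 589*1/1632 = 15316/((95/(74*(-52/3)))) - 589/1632 = 15316/(((95/74)*(-3/52))) - 589/1632 = 15316/(-285/3848) - 589/1632 = 15316*(-3848/285) - 589/1632 = -58935968/285 - 589/1632 = -32061222547/155040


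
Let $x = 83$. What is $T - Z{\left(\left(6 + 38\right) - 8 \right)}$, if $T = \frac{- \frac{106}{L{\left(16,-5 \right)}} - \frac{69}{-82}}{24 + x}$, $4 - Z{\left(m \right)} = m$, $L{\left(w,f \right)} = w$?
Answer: $\frac{1121175}{35096} \approx 31.946$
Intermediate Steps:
$Z{\left(m \right)} = 4 - m$
$T = - \frac{1897}{35096}$ ($T = \frac{- \frac{106}{16} - \frac{69}{-82}}{24 + 83} = \frac{\left(-106\right) \frac{1}{16} - - \frac{69}{82}}{107} = \frac{- \frac{53}{8} + \frac{69}{82}}{107} = \frac{1}{107} \left(- \frac{1897}{328}\right) = - \frac{1897}{35096} \approx -0.054052$)
$T - Z{\left(\left(6 + 38\right) - 8 \right)} = - \frac{1897}{35096} - \left(4 - \left(\left(6 + 38\right) - 8\right)\right) = - \frac{1897}{35096} - \left(4 - \left(44 - 8\right)\right) = - \frac{1897}{35096} - \left(4 - 36\right) = - \frac{1897}{35096} - -32 = - \frac{1897}{35096} + 32 = \frac{1121175}{35096}$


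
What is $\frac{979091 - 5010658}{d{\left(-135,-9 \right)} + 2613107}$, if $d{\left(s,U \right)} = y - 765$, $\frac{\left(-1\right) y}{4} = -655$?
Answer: $- \frac{4031567}{2614962} \approx -1.5417$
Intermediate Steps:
$y = 2620$ ($y = \left(-4\right) \left(-655\right) = 2620$)
$d{\left(s,U \right)} = 1855$ ($d{\left(s,U \right)} = 2620 - 765 = 1855$)
$\frac{979091 - 5010658}{d{\left(-135,-9 \right)} + 2613107} = \frac{979091 - 5010658}{1855 + 2613107} = - \frac{4031567}{2614962}$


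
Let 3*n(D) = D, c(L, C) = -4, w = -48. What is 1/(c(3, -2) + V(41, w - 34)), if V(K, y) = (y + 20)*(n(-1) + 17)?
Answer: -3/3112 ≈ -0.00096401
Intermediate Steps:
n(D) = D/3
V(K, y) = 1000/3 + 50*y/3 (V(K, y) = (y + 20)*((⅓)*(-1) + 17) = (20 + y)*(-⅓ + 17) = (20 + y)*(50/3) = 1000/3 + 50*y/3)
1/(c(3, -2) + V(41, w - 34)) = 1/(-4 + (1000/3 + 50*(-48 - 34)/3)) = 1/(-4 + (1000/3 + (50/3)*(-82))) = 1/(-4 + (1000/3 - 4100/3)) = 1/(-4 - 3100/3) = 1/(-3112/3) = -3/3112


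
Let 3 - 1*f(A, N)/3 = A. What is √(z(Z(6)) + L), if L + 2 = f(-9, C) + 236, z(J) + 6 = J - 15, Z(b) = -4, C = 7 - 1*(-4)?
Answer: 7*√5 ≈ 15.652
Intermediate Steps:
C = 11 (C = 7 + 4 = 11)
f(A, N) = 9 - 3*A
z(J) = -21 + J (z(J) = -6 + (J - 15) = -6 + (-15 + J) = -21 + J)
L = 270 (L = -2 + ((9 - 3*(-9)) + 236) = -2 + ((9 + 27) + 236) = -2 + (36 + 236) = -2 + 272 = 270)
√(z(Z(6)) + L) = √((-21 - 4) + 270) = √(-25 + 270) = √245 = 7*√5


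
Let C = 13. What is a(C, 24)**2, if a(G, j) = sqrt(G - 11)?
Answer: 2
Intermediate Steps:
a(G, j) = sqrt(-11 + G)
a(C, 24)**2 = (sqrt(-11 + 13))**2 = (sqrt(2))**2 = 2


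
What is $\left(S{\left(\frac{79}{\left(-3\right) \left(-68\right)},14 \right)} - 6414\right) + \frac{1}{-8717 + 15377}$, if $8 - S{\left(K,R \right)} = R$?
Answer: $- \frac{42757199}{6660} \approx -6420.0$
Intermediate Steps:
$S{\left(K,R \right)} = 8 - R$
$\left(S{\left(\frac{79}{\left(-3\right) \left(-68\right)},14 \right)} - 6414\right) + \frac{1}{-8717 + 15377} = \left(\left(8 - 14\right) - 6414\right) + \frac{1}{-8717 + 15377} = \left(\left(8 - 14\right) - 6414\right) + \frac{1}{6660} = \left(-6 - 6414\right) + \frac{1}{6660} = -6420 + \frac{1}{6660} = - \frac{42757199}{6660}$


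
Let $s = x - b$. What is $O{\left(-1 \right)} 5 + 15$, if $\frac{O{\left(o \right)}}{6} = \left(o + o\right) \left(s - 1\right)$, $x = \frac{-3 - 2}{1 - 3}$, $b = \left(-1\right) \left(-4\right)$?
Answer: $165$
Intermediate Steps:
$b = 4$
$x = \frac{5}{2}$ ($x = - \frac{5}{-2} = \left(-5\right) \left(- \frac{1}{2}\right) = \frac{5}{2} \approx 2.5$)
$s = - \frac{3}{2}$ ($s = \frac{5}{2} - 4 = - \frac{3}{2} \approx -1.5$)
$O{\left(o \right)} = - 30 o$ ($O{\left(o \right)} = 6 \left(o + o\right) \left(- \frac{3}{2} - 1\right) = 6 \cdot 2 o \left(- \frac{5}{2}\right) = 6 \left(- 5 o\right) = - 30 o$)
$O{\left(-1 \right)} 5 + 15 = \left(-30\right) \left(-1\right) 5 + 15 = 30 \cdot 5 + 15 = 150 + 15 = 165$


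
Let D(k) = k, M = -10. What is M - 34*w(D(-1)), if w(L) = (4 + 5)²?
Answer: -2764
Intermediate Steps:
w(L) = 81 (w(L) = 9² = 81)
M - 34*w(D(-1)) = -10 - 34*81 = -10 - 2754 = -2764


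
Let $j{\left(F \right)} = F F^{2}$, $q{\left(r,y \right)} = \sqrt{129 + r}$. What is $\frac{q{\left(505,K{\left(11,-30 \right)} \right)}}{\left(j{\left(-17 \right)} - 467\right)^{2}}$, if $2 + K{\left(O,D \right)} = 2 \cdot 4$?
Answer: $\frac{\sqrt{634}}{28944400} \approx 8.6992 \cdot 10^{-7}$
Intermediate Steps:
$K{\left(O,D \right)} = 6$ ($K{\left(O,D \right)} = -2 + 2 \cdot 4 = -2 + 8 = 6$)
$j{\left(F \right)} = F^{3}$
$\frac{q{\left(505,K{\left(11,-30 \right)} \right)}}{\left(j{\left(-17 \right)} - 467\right)^{2}} = \frac{\sqrt{129 + 505}}{\left(\left(-17\right)^{3} - 467\right)^{2}} = \frac{\sqrt{634}}{\left(-4913 - 467\right)^{2}} = \frac{\sqrt{634}}{\left(-5380\right)^{2}} = \frac{\sqrt{634}}{28944400}$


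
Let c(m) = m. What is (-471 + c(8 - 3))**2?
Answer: 217156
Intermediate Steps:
(-471 + c(8 - 3))**2 = (-471 + (8 - 3))**2 = (-471 + 5)**2 = (-466)**2 = 217156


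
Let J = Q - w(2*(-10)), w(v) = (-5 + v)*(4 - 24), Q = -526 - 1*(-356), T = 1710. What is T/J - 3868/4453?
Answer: -1020619/298351 ≈ -3.4209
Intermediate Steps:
Q = -170 (Q = -526 + 356 = -170)
w(v) = 100 - 20*v (w(v) = (-5 + v)*(-20) = 100 - 20*v)
J = -670 (J = -170 - (100 - 40*(-10)) = -170 - (100 - 20*(-20)) = -170 - (100 + 400) = -170 - 1*500 = -170 - 500 = -670)
T/J - 3868/4453 = 1710/(-670) - 3868/4453 = 1710*(-1/670) - 3868*1/4453 = -171/67 - 3868/4453 = -1020619/298351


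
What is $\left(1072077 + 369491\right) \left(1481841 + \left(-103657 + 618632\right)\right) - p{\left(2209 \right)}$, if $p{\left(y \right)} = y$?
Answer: $2878546045279$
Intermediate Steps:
$\left(1072077 + 369491\right) \left(1481841 + \left(-103657 + 618632\right)\right) - p{\left(2209 \right)} = \left(1072077 + 369491\right) \left(1481841 + \left(-103657 + 618632\right)\right) - 2209 = 1441568 \left(1481841 + 514975\right) - 2209 = 1441568 \cdot 1996816 - 2209 = 2878546047488 - 2209 = 2878546045279$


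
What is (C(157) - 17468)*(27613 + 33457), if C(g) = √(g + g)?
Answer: -1066770760 + 61070*√314 ≈ -1.0657e+9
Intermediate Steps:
C(g) = √2*√g (C(g) = √(2*g) = √2*√g)
(C(157) - 17468)*(27613 + 33457) = (√2*√157 - 17468)*(27613 + 33457) = (√314 - 17468)*61070 = (-17468 + √314)*61070 = -1066770760 + 61070*√314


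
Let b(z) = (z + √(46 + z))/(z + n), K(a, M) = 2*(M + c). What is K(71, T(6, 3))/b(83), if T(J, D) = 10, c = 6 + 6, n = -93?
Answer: -913/169 + 11*√129/169 ≈ -4.6631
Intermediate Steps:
c = 12
K(a, M) = 24 + 2*M (K(a, M) = 2*(M + 12) = 2*(12 + M) = 24 + 2*M)
b(z) = (z + √(46 + z))/(-93 + z) (b(z) = (z + √(46 + z))/(z - 93) = (z + √(46 + z))/(-93 + z))
K(71, T(6, 3))/b(83) = (24 + 2*10)/(((83 + √(46 + 83))/(-93 + 83))) = (24 + 20)/(((83 + √129)/(-10))) = 44/((-(83 + √129)/10)) = 44/(-83/10 - √129/10)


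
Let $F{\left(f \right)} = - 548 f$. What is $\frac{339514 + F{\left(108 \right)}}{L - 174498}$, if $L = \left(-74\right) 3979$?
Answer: $- \frac{140165}{234472} \approx -0.59779$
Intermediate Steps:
$L = -294446$
$\frac{339514 + F{\left(108 \right)}}{L - 174498} = \frac{339514 - 59184}{-294446 - 174498} = \frac{339514 - 59184}{-468944} = 280330 \left(- \frac{1}{468944}\right) = - \frac{140165}{234472}$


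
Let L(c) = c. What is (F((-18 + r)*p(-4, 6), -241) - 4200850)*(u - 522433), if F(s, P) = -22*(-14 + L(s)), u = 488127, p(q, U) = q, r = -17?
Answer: 144209456332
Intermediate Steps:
F(s, P) = 308 - 22*s (F(s, P) = -22*(-14 + s) = 308 - 22*s)
(F((-18 + r)*p(-4, 6), -241) - 4200850)*(u - 522433) = ((308 - 22*(-18 - 17)*(-4)) - 4200850)*(488127 - 522433) = ((308 - (-770)*(-4)) - 4200850)*(-34306) = ((308 - 22*140) - 4200850)*(-34306) = ((308 - 3080) - 4200850)*(-34306) = (-2772 - 4200850)*(-34306) = -4203622*(-34306) = 144209456332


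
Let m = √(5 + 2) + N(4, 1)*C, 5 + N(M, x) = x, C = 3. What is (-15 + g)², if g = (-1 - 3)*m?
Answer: 1201 - 264*√7 ≈ 502.52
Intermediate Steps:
N(M, x) = -5 + x
m = -12 + √7 (m = √(5 + 2) + (-5 + 1)*3 = √7 - 4*3 = √7 - 12 = -12 + √7 ≈ -9.3542)
g = 48 - 4*√7 (g = (-1 - 3)*(-12 + √7) = -4*(-12 + √7) = 48 - 4*√7 ≈ 37.417)
(-15 + g)² = (-15 + (48 - 4*√7))² = (33 - 4*√7)²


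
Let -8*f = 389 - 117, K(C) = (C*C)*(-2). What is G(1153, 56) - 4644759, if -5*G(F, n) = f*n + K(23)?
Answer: -23220833/5 ≈ -4.6442e+6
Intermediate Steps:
K(C) = -2*C² (K(C) = C²*(-2) = -2*C²)
f = -34 (f = -(389 - 117)/8 = -⅛*272 = -34)
G(F, n) = 1058/5 + 34*n/5 (G(F, n) = -(-34*n - 2*23²)/5 = -(-34*n - 2*529)/5 = -(-34*n - 1058)/5 = -(-1058 - 34*n)/5 = 1058/5 + 34*n/5)
G(1153, 56) - 4644759 = (1058/5 + (34/5)*56) - 4644759 = (1058/5 + 1904/5) - 4644759 = 2962/5 - 4644759 = -23220833/5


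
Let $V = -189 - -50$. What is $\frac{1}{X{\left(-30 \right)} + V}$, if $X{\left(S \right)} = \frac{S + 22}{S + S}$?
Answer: $- \frac{15}{2083} \approx -0.0072012$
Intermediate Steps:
$X{\left(S \right)} = \frac{22 + S}{2 S}$
$V = -139$ ($V = -189 + 50 = -139$)
$\frac{1}{X{\left(-30 \right)} + V} = \frac{1}{\frac{22 - 30}{2 \left(-30\right)} - 139} = \frac{1}{\frac{1}{2} \left(- \frac{1}{30}\right) \left(-8\right) - 139} = \frac{1}{\frac{2}{15} - 139} = \frac{1}{- \frac{2083}{15}} = - \frac{15}{2083}$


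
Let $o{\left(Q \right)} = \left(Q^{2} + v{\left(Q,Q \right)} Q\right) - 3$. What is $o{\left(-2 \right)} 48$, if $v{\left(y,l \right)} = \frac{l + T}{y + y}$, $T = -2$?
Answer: $-48$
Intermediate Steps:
$v{\left(y,l \right)} = \frac{-2 + l}{2 y}$ ($v{\left(y,l \right)} = \frac{l - 2}{y + y} = \frac{-2 + l}{2 y}$)
$o{\left(Q \right)} = -4 + Q^{2} + \frac{Q}{2}$ ($o{\left(Q \right)} = \left(Q^{2} + \frac{-2 + Q}{2 Q} Q\right) - 3 = \left(Q^{2} + \left(-1 + \frac{Q}{2}\right)\right) - 3 = \left(-1 + Q^{2} + \frac{Q}{2}\right) - 3 = -4 + Q^{2} + \frac{Q}{2}$)
$o{\left(-2 \right)} 48 = \left(-4 + \left(-2\right)^{2} + \frac{1}{2} \left(-2\right)\right) 48 = \left(-4 + 4 - 1\right) 48 = \left(-1\right) 48 = -48$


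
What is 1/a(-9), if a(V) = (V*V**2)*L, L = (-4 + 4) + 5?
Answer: -1/3645 ≈ -0.00027435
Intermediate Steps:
L = 5 (L = 0 + 5 = 5)
a(V) = 5*V**3 (a(V) = (V*V**2)*5 = V**3*5 = 5*V**3)
1/a(-9) = 1/(5*(-9)**3) = 1/(5*(-729)) = 1/(-3645) = -1/3645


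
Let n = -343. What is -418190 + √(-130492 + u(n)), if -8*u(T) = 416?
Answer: -418190 + 4*I*√8159 ≈ -4.1819e+5 + 361.31*I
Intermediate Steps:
u(T) = -52 (u(T) = -⅛*416 = -52)
-418190 + √(-130492 + u(n)) = -418190 + √(-130492 - 52) = -418190 + √(-130544) = -418190 + 4*I*√8159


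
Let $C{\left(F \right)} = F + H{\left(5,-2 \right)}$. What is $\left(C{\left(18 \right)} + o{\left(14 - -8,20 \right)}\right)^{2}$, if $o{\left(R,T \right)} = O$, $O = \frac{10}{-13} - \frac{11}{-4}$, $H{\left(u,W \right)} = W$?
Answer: $\frac{874225}{2704} \approx 323.31$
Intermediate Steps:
$O = \frac{103}{52}$ ($O = 10 \left(- \frac{1}{13}\right) - - \frac{11}{4} = - \frac{10}{13} + \frac{11}{4} = \frac{103}{52} \approx 1.9808$)
$o{\left(R,T \right)} = \frac{103}{52}$
$C{\left(F \right)} = -2 + F$ ($C{\left(F \right)} = F - 2 = -2 + F$)
$\left(C{\left(18 \right)} + o{\left(14 - -8,20 \right)}\right)^{2} = \left(\left(-2 + 18\right) + \frac{103}{52}\right)^{2} = \left(16 + \frac{103}{52}\right)^{2} = \left(\frac{935}{52}\right)^{2} = \frac{874225}{2704}$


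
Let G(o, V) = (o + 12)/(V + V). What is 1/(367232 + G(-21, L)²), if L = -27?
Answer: 36/13220353 ≈ 2.7231e-6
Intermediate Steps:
G(o, V) = (12 + o)/(2*V) (G(o, V) = (12 + o)/((2*V)) = (12 + o)*(1/(2*V)) = (12 + o)/(2*V))
1/(367232 + G(-21, L)²) = 1/(367232 + ((½)*(12 - 21)/(-27))²) = 1/(367232 + ((½)*(-1/27)*(-9))²) = 1/(367232 + (⅙)²) = 1/(367232 + 1/36) = 1/(13220353/36) = 36/13220353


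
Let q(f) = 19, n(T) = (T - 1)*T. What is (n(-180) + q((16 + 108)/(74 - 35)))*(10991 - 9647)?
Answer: 43813056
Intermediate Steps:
n(T) = T*(-1 + T) (n(T) = (-1 + T)*T = T*(-1 + T))
(n(-180) + q((16 + 108)/(74 - 35)))*(10991 - 9647) = (-180*(-1 - 180) + 19)*(10991 - 9647) = (-180*(-181) + 19)*1344 = (32580 + 19)*1344 = 32599*1344 = 43813056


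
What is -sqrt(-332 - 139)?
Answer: -I*sqrt(471) ≈ -21.703*I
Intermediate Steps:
-sqrt(-332 - 139) = -sqrt(-471) = -I*sqrt(471)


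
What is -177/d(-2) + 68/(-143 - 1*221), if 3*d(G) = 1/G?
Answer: 96625/91 ≈ 1061.8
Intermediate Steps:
d(G) = 1/(3*G)
-177/d(-2) + 68/(-143 - 1*221) = -177/((⅓)/(-2)) + 68/(-143 - 1*221) = -177/((⅓)*(-½)) + 68/(-143 - 221) = -177/(-⅙) + 68/(-364) = -177*(-6) + 68*(-1/364) = 1062 - 17/91 = 96625/91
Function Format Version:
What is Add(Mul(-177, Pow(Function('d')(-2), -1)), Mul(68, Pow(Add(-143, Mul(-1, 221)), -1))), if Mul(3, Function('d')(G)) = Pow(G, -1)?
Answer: Rational(96625, 91) ≈ 1061.8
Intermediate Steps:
Function('d')(G) = Mul(Rational(1, 3), Pow(G, -1))
Add(Mul(-177, Pow(Function('d')(-2), -1)), Mul(68, Pow(Add(-143, Mul(-1, 221)), -1))) = Add(Mul(-177, Pow(Mul(Rational(1, 3), Pow(-2, -1)), -1)), Mul(68, Pow(Add(-143, Mul(-1, 221)), -1))) = Add(Mul(-177, Pow(Mul(Rational(1, 3), Rational(-1, 2)), -1)), Mul(68, Pow(Add(-143, -221), -1))) = Add(Mul(-177, Pow(Rational(-1, 6), -1)), Mul(68, Pow(-364, -1))) = Add(Mul(-177, -6), Mul(68, Rational(-1, 364))) = Add(1062, Rational(-17, 91)) = Rational(96625, 91)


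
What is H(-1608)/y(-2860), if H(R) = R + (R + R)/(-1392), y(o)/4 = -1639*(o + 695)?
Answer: -9313/82323692 ≈ -0.00011313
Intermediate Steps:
y(o) = -4556420 - 6556*o (y(o) = 4*(-1639*(o + 695)) = 4*(-1639*(695 + o)) = 4*(-1139105 - 1639*o) = -4556420 - 6556*o)
H(R) = 695*R/696 (H(R) = R + (2*R)*(-1/1392) = R - R/696 = 695*R/696)
H(-1608)/y(-2860) = ((695/696)*(-1608))/(-4556420 - 6556*(-2860)) = -46565/(29*(-4556420 + 18750160)) = -46565/29/14193740 = -46565/29*1/14193740 = -9313/82323692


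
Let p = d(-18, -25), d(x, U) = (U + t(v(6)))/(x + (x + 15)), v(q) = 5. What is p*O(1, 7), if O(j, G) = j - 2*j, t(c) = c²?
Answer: 0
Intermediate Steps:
d(x, U) = (25 + U)/(15 + 2*x) (d(x, U) = (U + 5²)/(x + (x + 15)) = (U + 25)/(x + (15 + x)) = (25 + U)/(15 + 2*x))
O(j, G) = -j
p = 0 (p = (25 - 25)/(15 + 2*(-18)) = 0/(15 - 36) = 0/(-21) = -1/21*0 = 0)
p*O(1, 7) = 0*(-1*1) = 0*(-1) = 0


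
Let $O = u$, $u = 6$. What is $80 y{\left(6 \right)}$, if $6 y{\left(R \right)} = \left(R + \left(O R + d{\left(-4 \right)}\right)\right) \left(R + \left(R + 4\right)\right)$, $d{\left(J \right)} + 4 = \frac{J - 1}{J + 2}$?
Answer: $8640$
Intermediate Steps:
$d{\left(J \right)} = -4 + \frac{-1 + J}{2 + J}$ ($d{\left(J \right)} = -4 + \frac{J - 1}{J + 2} = -4 + \frac{-1 + J}{2 + J}$)
$O = 6$
$y{\left(R \right)} = \frac{\left(4 + 2 R\right) \left(- \frac{3}{2} + 7 R\right)}{6}$ ($y{\left(R \right)} = \frac{\left(R + \left(6 R + \frac{3 \left(-3 - -4\right)}{2 - 4}\right)\right) \left(R + \left(R + 4\right)\right)}{6} = \frac{\left(R + \left(6 R + \frac{3 \left(-3 + 4\right)}{-2}\right)\right) \left(R + \left(4 + R\right)\right)}{6} = \frac{\left(R + \left(6 R + 3 \left(- \frac{1}{2}\right) 1\right)\right) \left(4 + 2 R\right)}{6} = \frac{\left(R + \left(6 R - \frac{3}{2}\right)\right) \left(4 + 2 R\right)}{6} = \frac{\left(R + \left(- \frac{3}{2} + 6 R\right)\right) \left(4 + 2 R\right)}{6} = \frac{\left(- \frac{3}{2} + 7 R\right) \left(4 + 2 R\right)}{6} = \frac{\left(4 + 2 R\right) \left(- \frac{3}{2} + 7 R\right)}{6}$)
$80 y{\left(6 \right)} = 80 \left(-1 + \frac{7 \cdot 6^{2}}{3} + \frac{25}{6} \cdot 6\right) = 80 \left(-1 + \frac{7}{3} \cdot 36 + 25\right) = 80 \left(-1 + 84 + 25\right) = 80 \cdot 108 = 8640$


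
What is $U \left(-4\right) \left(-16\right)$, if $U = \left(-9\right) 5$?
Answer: $-2880$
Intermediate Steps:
$U = -45$
$U \left(-4\right) \left(-16\right) = \left(-45\right) \left(-4\right) \left(-16\right) = 180 \left(-16\right) = -2880$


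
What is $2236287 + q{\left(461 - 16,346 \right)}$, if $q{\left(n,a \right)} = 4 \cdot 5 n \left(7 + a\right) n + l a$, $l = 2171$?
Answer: $1401043953$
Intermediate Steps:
$q{\left(n,a \right)} = 2171 a + 20 n^{2} \left(7 + a\right)$ ($q{\left(n,a \right)} = 4 \cdot 5 n \left(7 + a\right) n + 2171 a = 20 n \left(7 + a\right) n + 2171 a = 20 n^{2} \left(7 + a\right) + 2171 a = 2171 a + 20 n^{2} \left(7 + a\right)$)
$2236287 + q{\left(461 - 16,346 \right)} = 2236287 + \left(140 \left(461 - 16\right)^{2} + 2171 \cdot 346 + 20 \cdot 346 \left(461 - 16\right)^{2}\right) = 2236287 + \left(140 \cdot 445^{2} + 751166 + 20 \cdot 346 \cdot 445^{2}\right) = 2236287 + \left(140 \cdot 198025 + 751166 + 20 \cdot 346 \cdot 198025\right) = 2236287 + \left(27723500 + 751166 + 1370333000\right) = 2236287 + 1398807666 = 1401043953$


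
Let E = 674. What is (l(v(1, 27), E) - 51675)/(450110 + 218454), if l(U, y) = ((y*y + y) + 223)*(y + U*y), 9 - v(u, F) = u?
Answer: 2761027743/668564 ≈ 4129.8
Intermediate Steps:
v(u, F) = 9 - u
l(U, y) = (y + U*y)*(223 + y + y²) (l(U, y) = ((y² + y) + 223)*(y + U*y) = ((y + y²) + 223)*(y + U*y) = (223 + y + y²)*(y + U*y) = (y + U*y)*(223 + y + y²))
(l(v(1, 27), E) - 51675)/(450110 + 218454) = (674*(223 + 674 + 674² + 223*(9 - 1*1) + (9 - 1*1)*674 + (9 - 1*1)*674²) - 51675)/(450110 + 218454) = (674*(223 + 674 + 454276 + 223*(9 - 1) + (9 - 1)*674 + (9 - 1)*454276) - 51675)/668564 = (674*(223 + 674 + 454276 + 223*8 + 8*674 + 8*454276) - 51675)*(1/668564) = (674*(223 + 674 + 454276 + 1784 + 5392 + 3634208) - 51675)*(1/668564) = (674*4096557 - 51675)*(1/668564) = (2761079418 - 51675)*(1/668564) = 2761027743*(1/668564) = 2761027743/668564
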